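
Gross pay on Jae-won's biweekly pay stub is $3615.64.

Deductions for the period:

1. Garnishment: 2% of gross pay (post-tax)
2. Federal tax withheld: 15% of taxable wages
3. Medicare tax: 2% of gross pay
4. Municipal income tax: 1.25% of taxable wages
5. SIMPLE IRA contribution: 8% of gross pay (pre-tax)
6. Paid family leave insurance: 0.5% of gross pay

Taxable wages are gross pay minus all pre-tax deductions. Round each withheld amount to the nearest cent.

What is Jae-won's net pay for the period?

$2623.15

SIMPLE IRA contribution: $3615.64 × 0.08 = $289.25
Taxable wages = $3615.64 − $289.25 = $3326.39
Municipal income tax: $3326.39 × 0.0125 = $41.58
Federal tax withheld: $3326.39 × 0.15 = $498.96
Medicare tax: $3615.64 × 0.02 = $72.31
Paid family leave insurance: $3615.64 × 0.005 = $18.08
Garnishment: $3615.64 × 0.02 = $72.31
Total deductions = $289.25 + $41.58 + $498.96 + $72.31 + $18.08 + $72.31 = $992.49
Net pay = $3615.64 − $992.49 = $2623.15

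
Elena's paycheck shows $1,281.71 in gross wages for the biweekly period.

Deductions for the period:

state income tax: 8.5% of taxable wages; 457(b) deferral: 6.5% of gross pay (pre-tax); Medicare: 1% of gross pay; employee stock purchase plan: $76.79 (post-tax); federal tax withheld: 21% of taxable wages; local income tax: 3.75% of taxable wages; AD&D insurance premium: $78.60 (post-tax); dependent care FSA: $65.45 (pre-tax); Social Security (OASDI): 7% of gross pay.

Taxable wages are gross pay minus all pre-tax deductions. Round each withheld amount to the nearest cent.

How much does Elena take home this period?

457(b) deferral: $1,281.71 × 0.065 = $83.31
Dependent care FSA: $65.45
Pre-tax total = $83.31 + $65.45 = $148.76
Taxable wages = $1,281.71 − $148.76 = $1,132.95
Local income tax: $1,132.95 × 0.0375 = $42.49
Federal tax withheld: $1,132.95 × 0.21 = $237.92
State income tax: $1,132.95 × 0.085 = $96.30
Social Security (OASDI): $1,281.71 × 0.07 = $89.72
Medicare: $1,281.71 × 0.01 = $12.82
Employee stock purchase plan: $76.79
AD&D insurance premium: $78.60
Total deductions = $83.31 + $65.45 + $42.49 + $237.92 + $96.30 + $89.72 + $12.82 + $76.79 + $78.60 = $783.40
Net pay = $1,281.71 − $783.40 = $498.31

$498.31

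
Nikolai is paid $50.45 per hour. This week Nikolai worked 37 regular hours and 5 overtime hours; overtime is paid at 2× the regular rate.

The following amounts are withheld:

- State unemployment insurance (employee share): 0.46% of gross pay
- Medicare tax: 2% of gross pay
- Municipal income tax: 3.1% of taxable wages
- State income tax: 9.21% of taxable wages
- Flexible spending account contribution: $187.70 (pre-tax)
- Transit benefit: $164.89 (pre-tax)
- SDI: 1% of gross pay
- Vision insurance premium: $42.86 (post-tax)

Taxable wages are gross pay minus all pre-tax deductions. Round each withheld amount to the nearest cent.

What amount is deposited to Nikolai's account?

Regular pay: 37 × $50.45 = $1,866.65
Overtime pay: 5 × $50.45 × 2 = $504.50
Gross pay = $1,866.65 + $504.50 = $2,371.15
Flexible spending account contribution: $187.70
Transit benefit: $164.89
Pre-tax total = $187.70 + $164.89 = $352.59
Taxable wages = $2,371.15 − $352.59 = $2,018.56
Municipal income tax: $2,018.56 × 0.031 = $62.58
State income tax: $2,018.56 × 0.0921 = $185.91
State unemployment insurance (employee share): $2,371.15 × 0.0046 = $10.91
SDI: $2,371.15 × 0.01 = $23.71
Medicare tax: $2,371.15 × 0.02 = $47.42
Vision insurance premium: $42.86
Total deductions = $187.70 + $164.89 + $62.58 + $185.91 + $10.91 + $23.71 + $47.42 + $42.86 = $725.98
Net pay = $2,371.15 − $725.98 = $1,645.17

$1,645.17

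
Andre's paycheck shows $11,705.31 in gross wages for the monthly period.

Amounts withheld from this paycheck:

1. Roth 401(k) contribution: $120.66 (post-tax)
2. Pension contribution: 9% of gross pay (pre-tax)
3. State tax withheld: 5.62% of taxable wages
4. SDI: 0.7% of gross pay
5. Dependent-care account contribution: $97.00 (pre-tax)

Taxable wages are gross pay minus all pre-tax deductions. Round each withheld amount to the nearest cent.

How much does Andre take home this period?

Pension contribution: $11,705.31 × 0.09 = $1,053.48
Dependent-care account contribution: $97.00
Pre-tax total = $1,053.48 + $97.00 = $1,150.48
Taxable wages = $11,705.31 − $1,150.48 = $10,554.83
State tax withheld: $10,554.83 × 0.0562 = $593.18
SDI: $11,705.31 × 0.007 = $81.94
Roth 401(k) contribution: $120.66
Total deductions = $1,053.48 + $97.00 + $593.18 + $81.94 + $120.66 = $1,946.26
Net pay = $11,705.31 − $1,946.26 = $9,759.05

$9,759.05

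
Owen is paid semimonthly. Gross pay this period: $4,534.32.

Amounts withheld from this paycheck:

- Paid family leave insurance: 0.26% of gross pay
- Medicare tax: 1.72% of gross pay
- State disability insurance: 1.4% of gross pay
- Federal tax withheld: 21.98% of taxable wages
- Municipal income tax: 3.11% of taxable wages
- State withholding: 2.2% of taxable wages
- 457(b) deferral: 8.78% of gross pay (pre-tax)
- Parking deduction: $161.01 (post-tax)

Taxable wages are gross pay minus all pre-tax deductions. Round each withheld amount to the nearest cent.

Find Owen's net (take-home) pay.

$2,693.16

457(b) deferral: $4,534.32 × 0.0878 = $398.11
Taxable wages = $4,534.32 − $398.11 = $4,136.21
State withholding: $4,136.21 × 0.022 = $91.00
Municipal income tax: $4,136.21 × 0.0311 = $128.64
Federal tax withheld: $4,136.21 × 0.2198 = $909.14
State disability insurance: $4,534.32 × 0.014 = $63.48
Paid family leave insurance: $4,534.32 × 0.0026 = $11.79
Medicare tax: $4,534.32 × 0.0172 = $77.99
Parking deduction: $161.01
Total deductions = $398.11 + $91.00 + $128.64 + $909.14 + $63.48 + $11.79 + $77.99 + $161.01 = $1,841.16
Net pay = $4,534.32 − $1,841.16 = $2,693.16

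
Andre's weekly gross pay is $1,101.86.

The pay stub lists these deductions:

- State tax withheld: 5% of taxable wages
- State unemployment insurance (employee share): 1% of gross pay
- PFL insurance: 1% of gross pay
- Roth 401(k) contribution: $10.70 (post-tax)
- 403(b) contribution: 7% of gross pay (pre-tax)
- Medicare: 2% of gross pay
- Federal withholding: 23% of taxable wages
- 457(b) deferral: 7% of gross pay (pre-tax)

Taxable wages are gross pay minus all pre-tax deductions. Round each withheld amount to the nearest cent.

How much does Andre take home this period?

457(b) deferral: $1,101.86 × 0.07 = $77.13
403(b) contribution: $1,101.86 × 0.07 = $77.13
Pre-tax total = $77.13 + $77.13 = $154.26
Taxable wages = $1,101.86 − $154.26 = $947.60
State tax withheld: $947.60 × 0.05 = $47.38
Federal withholding: $947.60 × 0.23 = $217.95
Medicare: $1,101.86 × 0.02 = $22.04
State unemployment insurance (employee share): $1,101.86 × 0.01 = $11.02
PFL insurance: $1,101.86 × 0.01 = $11.02
Roth 401(k) contribution: $10.70
Total deductions = $77.13 + $77.13 + $47.38 + $217.95 + $22.04 + $11.02 + $11.02 + $10.70 = $474.37
Net pay = $1,101.86 − $474.37 = $627.49

$627.49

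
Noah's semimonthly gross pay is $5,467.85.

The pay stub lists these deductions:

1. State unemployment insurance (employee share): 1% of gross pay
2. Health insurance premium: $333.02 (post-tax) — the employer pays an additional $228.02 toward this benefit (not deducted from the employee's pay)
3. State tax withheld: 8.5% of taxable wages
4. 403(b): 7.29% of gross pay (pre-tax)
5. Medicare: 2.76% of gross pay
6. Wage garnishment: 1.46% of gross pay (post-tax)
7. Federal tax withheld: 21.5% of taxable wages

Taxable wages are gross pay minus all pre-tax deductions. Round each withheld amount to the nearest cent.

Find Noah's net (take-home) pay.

403(b): $5,467.85 × 0.0729 = $398.61
Taxable wages = $5,467.85 − $398.61 = $5,069.24
State tax withheld: $5,069.24 × 0.085 = $430.89
Federal tax withheld: $5,069.24 × 0.215 = $1,089.89
Medicare: $5,467.85 × 0.0276 = $150.91
State unemployment insurance (employee share): $5,467.85 × 0.01 = $54.68
Wage garnishment: $5,467.85 × 0.0146 = $79.83
Health insurance premium: $333.02
(Employer's $228.02 toward health insurance premium is not withheld from the employee.)
Total deductions = $398.61 + $430.89 + $1,089.89 + $150.91 + $54.68 + $79.83 + $333.02 = $2,537.83
Net pay = $5,467.85 − $2,537.83 = $2,930.02

$2,930.02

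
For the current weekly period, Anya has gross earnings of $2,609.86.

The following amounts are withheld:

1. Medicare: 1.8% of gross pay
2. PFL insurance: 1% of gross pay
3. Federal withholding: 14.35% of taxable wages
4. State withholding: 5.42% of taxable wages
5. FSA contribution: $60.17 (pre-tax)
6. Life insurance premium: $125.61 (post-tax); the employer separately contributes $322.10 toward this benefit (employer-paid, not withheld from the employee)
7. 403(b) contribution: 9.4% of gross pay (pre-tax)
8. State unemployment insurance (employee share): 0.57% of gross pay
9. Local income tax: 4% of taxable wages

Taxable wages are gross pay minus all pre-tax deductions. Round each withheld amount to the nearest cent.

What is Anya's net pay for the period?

$1,543.04

403(b) contribution: $2,609.86 × 0.094 = $245.33
FSA contribution: $60.17
Pre-tax total = $245.33 + $60.17 = $305.50
Taxable wages = $2,609.86 − $305.50 = $2,304.36
State withholding: $2,304.36 × 0.0542 = $124.90
Local income tax: $2,304.36 × 0.04 = $92.17
Federal withholding: $2,304.36 × 0.1435 = $330.68
Medicare: $2,609.86 × 0.018 = $46.98
State unemployment insurance (employee share): $2,609.86 × 0.0057 = $14.88
PFL insurance: $2,609.86 × 0.01 = $26.10
Life insurance premium: $125.61
(Employer's $322.10 toward life insurance premium is not withheld from the employee.)
Total deductions = $245.33 + $60.17 + $124.90 + $92.17 + $330.68 + $46.98 + $14.88 + $26.10 + $125.61 = $1,066.82
Net pay = $2,609.86 − $1,066.82 = $1,543.04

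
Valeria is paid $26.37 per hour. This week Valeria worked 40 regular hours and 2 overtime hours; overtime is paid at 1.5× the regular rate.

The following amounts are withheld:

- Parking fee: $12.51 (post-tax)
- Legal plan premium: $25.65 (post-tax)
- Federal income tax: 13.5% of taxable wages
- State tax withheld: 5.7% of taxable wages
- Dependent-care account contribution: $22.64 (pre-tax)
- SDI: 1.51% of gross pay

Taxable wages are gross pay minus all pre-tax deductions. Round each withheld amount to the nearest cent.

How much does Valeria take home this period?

Regular pay: 40 × $26.37 = $1,054.80
Overtime pay: 2 × $26.37 × 1.5 = $79.11
Gross pay = $1,054.80 + $79.11 = $1,133.91
Dependent-care account contribution: $22.64
Taxable wages = $1,133.91 − $22.64 = $1,111.27
Federal income tax: $1,111.27 × 0.135 = $150.02
State tax withheld: $1,111.27 × 0.057 = $63.34
SDI: $1,133.91 × 0.0151 = $17.12
Parking fee: $12.51
Legal plan premium: $25.65
Total deductions = $22.64 + $150.02 + $63.34 + $17.12 + $12.51 + $25.65 = $291.28
Net pay = $1,133.91 − $291.28 = $842.63

$842.63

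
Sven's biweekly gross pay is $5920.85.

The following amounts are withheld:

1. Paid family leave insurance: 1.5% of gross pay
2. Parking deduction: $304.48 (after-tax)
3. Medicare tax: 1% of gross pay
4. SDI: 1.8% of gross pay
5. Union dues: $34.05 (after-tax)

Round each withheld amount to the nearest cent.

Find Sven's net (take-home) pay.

$5327.72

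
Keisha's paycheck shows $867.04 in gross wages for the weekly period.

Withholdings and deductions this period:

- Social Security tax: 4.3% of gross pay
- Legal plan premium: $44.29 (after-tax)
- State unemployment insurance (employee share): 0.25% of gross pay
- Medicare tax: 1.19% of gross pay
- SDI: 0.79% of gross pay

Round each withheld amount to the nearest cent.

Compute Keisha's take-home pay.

Social Security tax: $867.04 × 0.043 = $37.28
State unemployment insurance (employee share): $867.04 × 0.0025 = $2.17
Medicare tax: $867.04 × 0.0119 = $10.32
SDI: $867.04 × 0.0079 = $6.85
Legal plan premium: $44.29
Total deductions = $37.28 + $2.17 + $10.32 + $6.85 + $44.29 = $100.91
Net pay = $867.04 − $100.91 = $766.13

$766.13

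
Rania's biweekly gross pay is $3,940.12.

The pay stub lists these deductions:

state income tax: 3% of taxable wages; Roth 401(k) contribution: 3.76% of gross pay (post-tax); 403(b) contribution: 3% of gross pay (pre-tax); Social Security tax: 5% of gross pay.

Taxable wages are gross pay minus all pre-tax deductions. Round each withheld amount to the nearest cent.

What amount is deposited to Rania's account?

403(b) contribution: $3,940.12 × 0.03 = $118.20
Taxable wages = $3,940.12 − $118.20 = $3,821.92
State income tax: $3,821.92 × 0.03 = $114.66
Social Security tax: $3,940.12 × 0.05 = $197.01
Roth 401(k) contribution: $3,940.12 × 0.0376 = $148.15
Total deductions = $118.20 + $114.66 + $197.01 + $148.15 = $578.02
Net pay = $3,940.12 − $578.02 = $3,362.10

$3,362.10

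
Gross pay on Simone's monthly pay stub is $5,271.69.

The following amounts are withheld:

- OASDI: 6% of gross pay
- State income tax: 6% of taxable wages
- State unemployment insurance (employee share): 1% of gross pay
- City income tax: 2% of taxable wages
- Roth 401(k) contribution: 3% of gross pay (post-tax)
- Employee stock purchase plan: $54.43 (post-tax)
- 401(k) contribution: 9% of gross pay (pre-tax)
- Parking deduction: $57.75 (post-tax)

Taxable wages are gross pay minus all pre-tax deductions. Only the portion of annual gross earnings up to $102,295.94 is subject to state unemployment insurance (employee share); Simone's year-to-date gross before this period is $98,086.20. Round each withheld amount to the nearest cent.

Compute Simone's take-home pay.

401(k) contribution: $5,271.69 × 0.09 = $474.45
Taxable wages = $5,271.69 − $474.45 = $4,797.24
City income tax: $4,797.24 × 0.02 = $95.94
State income tax: $4,797.24 × 0.06 = $287.83
OASDI: $5,271.69 × 0.06 = $316.30
State unemployment insurance (employee share): only $102,295.94 − $98,086.20 = $4,209.74 of this check is subject → $4,209.74 × 0.01 = $42.10
Roth 401(k) contribution: $5,271.69 × 0.03 = $158.15
Parking deduction: $57.75
Employee stock purchase plan: $54.43
Total deductions = $474.45 + $95.94 + $287.83 + $316.30 + $42.10 + $158.15 + $57.75 + $54.43 = $1,486.95
Net pay = $5,271.69 − $1,486.95 = $3,784.74

$3,784.74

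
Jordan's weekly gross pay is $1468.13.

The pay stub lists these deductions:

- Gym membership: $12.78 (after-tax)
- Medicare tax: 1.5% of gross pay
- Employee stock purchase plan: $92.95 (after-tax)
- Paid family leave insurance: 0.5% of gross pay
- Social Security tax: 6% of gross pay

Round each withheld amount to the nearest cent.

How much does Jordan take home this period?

$1244.95

Paid family leave insurance: $1468.13 × 0.005 = $7.34
Social Security tax: $1468.13 × 0.06 = $88.09
Medicare tax: $1468.13 × 0.015 = $22.02
Employee stock purchase plan: $92.95
Gym membership: $12.78
Total deductions = $7.34 + $88.09 + $22.02 + $92.95 + $12.78 = $223.18
Net pay = $1468.13 − $223.18 = $1244.95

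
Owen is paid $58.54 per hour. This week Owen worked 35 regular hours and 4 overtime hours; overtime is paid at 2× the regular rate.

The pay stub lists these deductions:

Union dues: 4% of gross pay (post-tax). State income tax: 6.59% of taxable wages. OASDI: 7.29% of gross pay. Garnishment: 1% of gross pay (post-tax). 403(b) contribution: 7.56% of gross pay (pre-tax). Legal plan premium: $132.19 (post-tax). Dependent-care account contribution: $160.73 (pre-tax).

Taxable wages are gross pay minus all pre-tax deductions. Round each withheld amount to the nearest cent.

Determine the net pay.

$1,581.88

Regular pay: 35 × $58.54 = $2,048.90
Overtime pay: 4 × $58.54 × 2 = $468.32
Gross pay = $2,048.90 + $468.32 = $2,517.22
Dependent-care account contribution: $160.73
403(b) contribution: $2,517.22 × 0.0756 = $190.30
Pre-tax total = $160.73 + $190.30 = $351.03
Taxable wages = $2,517.22 − $351.03 = $2,166.19
State income tax: $2,166.19 × 0.0659 = $142.75
OASDI: $2,517.22 × 0.0729 = $183.51
Union dues: $2,517.22 × 0.04 = $100.69
Legal plan premium: $132.19
Garnishment: $2,517.22 × 0.01 = $25.17
Total deductions = $160.73 + $190.30 + $142.75 + $183.51 + $100.69 + $132.19 + $25.17 = $935.34
Net pay = $2,517.22 − $935.34 = $1,581.88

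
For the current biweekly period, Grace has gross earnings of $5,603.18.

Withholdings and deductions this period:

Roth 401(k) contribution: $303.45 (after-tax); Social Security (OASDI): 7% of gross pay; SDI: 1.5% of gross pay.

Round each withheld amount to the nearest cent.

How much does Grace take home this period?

SDI: $5,603.18 × 0.015 = $84.05
Social Security (OASDI): $5,603.18 × 0.07 = $392.22
Roth 401(k) contribution: $303.45
Total deductions = $84.05 + $392.22 + $303.45 = $779.72
Net pay = $5,603.18 − $779.72 = $4,823.46

$4,823.46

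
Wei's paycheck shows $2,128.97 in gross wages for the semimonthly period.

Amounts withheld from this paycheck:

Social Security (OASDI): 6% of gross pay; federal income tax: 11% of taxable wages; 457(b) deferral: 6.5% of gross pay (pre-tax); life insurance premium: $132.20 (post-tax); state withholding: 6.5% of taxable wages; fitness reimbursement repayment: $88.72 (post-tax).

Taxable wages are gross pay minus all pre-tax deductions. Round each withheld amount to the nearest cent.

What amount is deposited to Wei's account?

$1,293.58

457(b) deferral: $2,128.97 × 0.065 = $138.38
Taxable wages = $2,128.97 − $138.38 = $1,990.59
State withholding: $1,990.59 × 0.065 = $129.39
Federal income tax: $1,990.59 × 0.11 = $218.96
Social Security (OASDI): $2,128.97 × 0.06 = $127.74
Fitness reimbursement repayment: $88.72
Life insurance premium: $132.20
Total deductions = $138.38 + $129.39 + $218.96 + $127.74 + $88.72 + $132.20 = $835.39
Net pay = $2,128.97 − $835.39 = $1,293.58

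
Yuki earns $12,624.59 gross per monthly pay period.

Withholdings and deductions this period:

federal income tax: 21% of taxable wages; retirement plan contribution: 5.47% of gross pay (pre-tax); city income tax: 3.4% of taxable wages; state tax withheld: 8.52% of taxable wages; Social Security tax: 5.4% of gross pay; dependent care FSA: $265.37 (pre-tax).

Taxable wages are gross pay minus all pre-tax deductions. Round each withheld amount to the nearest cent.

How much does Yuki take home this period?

$7,145.60

Dependent care FSA: $265.37
Retirement plan contribution: $12,624.59 × 0.0547 = $690.57
Pre-tax total = $265.37 + $690.57 = $955.94
Taxable wages = $12,624.59 − $955.94 = $11,668.65
City income tax: $11,668.65 × 0.034 = $396.73
State tax withheld: $11,668.65 × 0.0852 = $994.17
Federal income tax: $11,668.65 × 0.21 = $2,450.42
Social Security tax: $12,624.59 × 0.054 = $681.73
Total deductions = $265.37 + $690.57 + $396.73 + $994.17 + $2,450.42 + $681.73 = $5,478.99
Net pay = $12,624.59 − $5,478.99 = $7,145.60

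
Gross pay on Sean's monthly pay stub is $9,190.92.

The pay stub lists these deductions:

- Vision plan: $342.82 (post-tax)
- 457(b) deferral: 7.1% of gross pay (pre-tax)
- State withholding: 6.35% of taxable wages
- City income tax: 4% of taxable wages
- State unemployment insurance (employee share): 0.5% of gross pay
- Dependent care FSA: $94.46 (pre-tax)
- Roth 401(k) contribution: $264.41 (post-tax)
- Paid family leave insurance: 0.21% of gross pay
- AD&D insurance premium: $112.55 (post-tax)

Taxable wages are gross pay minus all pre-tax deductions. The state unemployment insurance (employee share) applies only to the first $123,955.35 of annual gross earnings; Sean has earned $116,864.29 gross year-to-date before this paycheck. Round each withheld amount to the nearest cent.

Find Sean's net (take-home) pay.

$6,795.41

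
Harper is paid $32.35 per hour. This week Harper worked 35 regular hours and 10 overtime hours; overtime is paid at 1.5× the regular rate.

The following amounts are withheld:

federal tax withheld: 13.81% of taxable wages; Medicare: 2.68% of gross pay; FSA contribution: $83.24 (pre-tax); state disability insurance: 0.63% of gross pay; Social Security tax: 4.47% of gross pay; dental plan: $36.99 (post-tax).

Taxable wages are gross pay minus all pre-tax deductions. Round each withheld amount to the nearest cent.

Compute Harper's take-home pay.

$1159.55

Regular pay: 35 × $32.35 = $1132.25
Overtime pay: 10 × $32.35 × 1.5 = $485.25
Gross pay = $1132.25 + $485.25 = $1617.50
FSA contribution: $83.24
Taxable wages = $1617.50 − $83.24 = $1534.26
Federal tax withheld: $1534.26 × 0.1381 = $211.88
Social Security tax: $1617.50 × 0.0447 = $72.30
State disability insurance: $1617.50 × 0.0063 = $10.19
Medicare: $1617.50 × 0.0268 = $43.35
Dental plan: $36.99
Total deductions = $83.24 + $211.88 + $72.30 + $10.19 + $43.35 + $36.99 = $457.95
Net pay = $1617.50 − $457.95 = $1159.55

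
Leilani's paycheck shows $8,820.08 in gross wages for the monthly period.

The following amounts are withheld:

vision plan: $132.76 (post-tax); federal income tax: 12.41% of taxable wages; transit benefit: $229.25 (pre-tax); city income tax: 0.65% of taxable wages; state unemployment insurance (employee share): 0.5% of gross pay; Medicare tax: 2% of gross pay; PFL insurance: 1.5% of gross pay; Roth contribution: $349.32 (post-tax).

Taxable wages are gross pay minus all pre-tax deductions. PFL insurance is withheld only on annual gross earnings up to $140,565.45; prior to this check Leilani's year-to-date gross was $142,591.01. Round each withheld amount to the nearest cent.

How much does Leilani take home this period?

$6,766.29

Transit benefit: $229.25
Taxable wages = $8,820.08 − $229.25 = $8,590.83
Federal income tax: $8,590.83 × 0.1241 = $1,066.12
City income tax: $8,590.83 × 0.0065 = $55.84
PFL insurance: annual cap $140,565.45 already reached (YTD $142,591.01), so $0.00
State unemployment insurance (employee share): $8,820.08 × 0.005 = $44.10
Medicare tax: $8,820.08 × 0.02 = $176.40
Roth contribution: $349.32
Vision plan: $132.76
Total deductions = $229.25 + $1,066.12 + $55.84 + $0.00 + $44.10 + $176.40 + $349.32 + $132.76 = $2,053.79
Net pay = $8,820.08 − $2,053.79 = $6,766.29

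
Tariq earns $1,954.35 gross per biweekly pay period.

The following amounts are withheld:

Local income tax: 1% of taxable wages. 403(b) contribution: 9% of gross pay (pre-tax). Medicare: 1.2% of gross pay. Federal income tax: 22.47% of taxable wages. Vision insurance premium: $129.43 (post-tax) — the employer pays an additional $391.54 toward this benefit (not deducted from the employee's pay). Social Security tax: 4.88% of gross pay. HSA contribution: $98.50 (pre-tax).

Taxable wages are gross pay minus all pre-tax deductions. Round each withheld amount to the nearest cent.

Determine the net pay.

$1,037.42

403(b) contribution: $1,954.35 × 0.09 = $175.89
HSA contribution: $98.50
Pre-tax total = $175.89 + $98.50 = $274.39
Taxable wages = $1,954.35 − $274.39 = $1,679.96
Federal income tax: $1,679.96 × 0.2247 = $377.49
Local income tax: $1,679.96 × 0.01 = $16.80
Social Security tax: $1,954.35 × 0.0488 = $95.37
Medicare: $1,954.35 × 0.012 = $23.45
Vision insurance premium: $129.43
(Employer's $391.54 toward vision insurance premium is not withheld from the employee.)
Total deductions = $175.89 + $98.50 + $377.49 + $16.80 + $95.37 + $23.45 + $129.43 = $916.93
Net pay = $1,954.35 − $916.93 = $1,037.42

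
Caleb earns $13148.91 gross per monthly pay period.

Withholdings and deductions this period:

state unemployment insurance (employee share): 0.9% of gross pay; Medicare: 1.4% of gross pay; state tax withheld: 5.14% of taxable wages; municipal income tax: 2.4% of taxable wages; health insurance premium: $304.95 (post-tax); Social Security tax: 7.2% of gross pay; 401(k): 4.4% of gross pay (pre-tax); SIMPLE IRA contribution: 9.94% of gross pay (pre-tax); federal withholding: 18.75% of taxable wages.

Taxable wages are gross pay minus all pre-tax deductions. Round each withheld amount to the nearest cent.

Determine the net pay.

$6748.13

SIMPLE IRA contribution: $13148.91 × 0.0994 = $1307.00
401(k): $13148.91 × 0.044 = $578.55
Pre-tax total = $1307.00 + $578.55 = $1885.55
Taxable wages = $13148.91 − $1885.55 = $11263.36
Municipal income tax: $11263.36 × 0.024 = $270.32
Federal withholding: $11263.36 × 0.1875 = $2111.88
State tax withheld: $11263.36 × 0.0514 = $578.94
State unemployment insurance (employee share): $13148.91 × 0.009 = $118.34
Medicare: $13148.91 × 0.014 = $184.08
Social Security tax: $13148.91 × 0.072 = $946.72
Health insurance premium: $304.95
Total deductions = $1307.00 + $578.55 + $270.32 + $2111.88 + $578.94 + $118.34 + $184.08 + $946.72 + $304.95 = $6400.78
Net pay = $13148.91 − $6400.78 = $6748.13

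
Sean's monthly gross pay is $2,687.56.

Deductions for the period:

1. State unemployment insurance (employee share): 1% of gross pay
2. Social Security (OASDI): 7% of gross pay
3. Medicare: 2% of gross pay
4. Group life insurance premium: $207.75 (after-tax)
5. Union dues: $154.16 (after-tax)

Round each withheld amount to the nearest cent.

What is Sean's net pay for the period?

State unemployment insurance (employee share): $2,687.56 × 0.01 = $26.88
Social Security (OASDI): $2,687.56 × 0.07 = $188.13
Medicare: $2,687.56 × 0.02 = $53.75
Group life insurance premium: $207.75
Union dues: $154.16
Total deductions = $26.88 + $188.13 + $53.75 + $207.75 + $154.16 = $630.67
Net pay = $2,687.56 − $630.67 = $2,056.89

$2,056.89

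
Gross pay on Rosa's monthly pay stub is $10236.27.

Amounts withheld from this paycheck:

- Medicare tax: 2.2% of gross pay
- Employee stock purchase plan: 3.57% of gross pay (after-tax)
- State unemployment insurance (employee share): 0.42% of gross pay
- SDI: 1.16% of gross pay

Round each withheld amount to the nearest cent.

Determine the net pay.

State unemployment insurance (employee share): $10236.27 × 0.0042 = $42.99
SDI: $10236.27 × 0.0116 = $118.74
Medicare tax: $10236.27 × 0.022 = $225.20
Employee stock purchase plan: $10236.27 × 0.0357 = $365.43
Total deductions = $42.99 + $118.74 + $225.20 + $365.43 = $752.36
Net pay = $10236.27 − $752.36 = $9483.91

$9483.91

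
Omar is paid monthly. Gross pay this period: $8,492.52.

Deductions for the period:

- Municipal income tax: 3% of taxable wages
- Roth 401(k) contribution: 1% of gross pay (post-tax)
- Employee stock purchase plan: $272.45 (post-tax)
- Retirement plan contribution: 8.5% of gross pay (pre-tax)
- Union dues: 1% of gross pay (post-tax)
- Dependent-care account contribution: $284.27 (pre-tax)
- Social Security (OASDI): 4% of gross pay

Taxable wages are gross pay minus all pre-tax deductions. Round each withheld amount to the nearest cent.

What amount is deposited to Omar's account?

$6,479.79

Dependent-care account contribution: $284.27
Retirement plan contribution: $8,492.52 × 0.085 = $721.86
Pre-tax total = $284.27 + $721.86 = $1,006.13
Taxable wages = $8,492.52 − $1,006.13 = $7,486.39
Municipal income tax: $7,486.39 × 0.03 = $224.59
Social Security (OASDI): $8,492.52 × 0.04 = $339.70
Union dues: $8,492.52 × 0.01 = $84.93
Employee stock purchase plan: $272.45
Roth 401(k) contribution: $8,492.52 × 0.01 = $84.93
Total deductions = $284.27 + $721.86 + $224.59 + $339.70 + $84.93 + $272.45 + $84.93 = $2,012.73
Net pay = $8,492.52 − $2,012.73 = $6,479.79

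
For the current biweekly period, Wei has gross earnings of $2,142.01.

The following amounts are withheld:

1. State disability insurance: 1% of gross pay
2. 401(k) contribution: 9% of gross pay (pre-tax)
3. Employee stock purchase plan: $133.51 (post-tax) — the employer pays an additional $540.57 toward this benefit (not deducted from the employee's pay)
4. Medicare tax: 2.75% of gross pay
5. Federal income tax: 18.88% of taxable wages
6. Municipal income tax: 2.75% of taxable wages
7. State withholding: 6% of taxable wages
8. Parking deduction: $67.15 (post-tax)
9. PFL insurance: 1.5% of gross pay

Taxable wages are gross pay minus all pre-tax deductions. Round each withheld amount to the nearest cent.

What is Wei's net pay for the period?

401(k) contribution: $2,142.01 × 0.09 = $192.78
Taxable wages = $2,142.01 − $192.78 = $1,949.23
Federal income tax: $1,949.23 × 0.1888 = $368.01
State withholding: $1,949.23 × 0.06 = $116.95
Municipal income tax: $1,949.23 × 0.0275 = $53.60
PFL insurance: $2,142.01 × 0.015 = $32.13
State disability insurance: $2,142.01 × 0.01 = $21.42
Medicare tax: $2,142.01 × 0.0275 = $58.91
Parking deduction: $67.15
Employee stock purchase plan: $133.51
(Employer's $540.57 toward employee stock purchase plan is not withheld from the employee.)
Total deductions = $192.78 + $368.01 + $116.95 + $53.60 + $32.13 + $21.42 + $58.91 + $67.15 + $133.51 = $1,044.46
Net pay = $2,142.01 − $1,044.46 = $1,097.55

$1,097.55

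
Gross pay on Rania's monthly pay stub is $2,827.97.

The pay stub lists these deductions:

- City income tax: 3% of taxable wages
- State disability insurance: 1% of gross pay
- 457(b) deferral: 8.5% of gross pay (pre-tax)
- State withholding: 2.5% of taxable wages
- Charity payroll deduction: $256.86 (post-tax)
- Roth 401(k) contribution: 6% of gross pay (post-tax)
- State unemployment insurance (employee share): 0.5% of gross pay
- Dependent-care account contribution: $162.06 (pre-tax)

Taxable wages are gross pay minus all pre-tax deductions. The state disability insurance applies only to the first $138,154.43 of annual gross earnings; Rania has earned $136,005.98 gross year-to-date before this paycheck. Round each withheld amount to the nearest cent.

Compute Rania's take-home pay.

Dependent-care account contribution: $162.06
457(b) deferral: $2,827.97 × 0.085 = $240.38
Pre-tax total = $162.06 + $240.38 = $402.44
Taxable wages = $2,827.97 − $402.44 = $2,425.53
State withholding: $2,425.53 × 0.025 = $60.64
City income tax: $2,425.53 × 0.03 = $72.77
State disability insurance: only $138,154.43 − $136,005.98 = $2,148.45 of this check is subject → $2,148.45 × 0.01 = $21.48
State unemployment insurance (employee share): $2,827.97 × 0.005 = $14.14
Charity payroll deduction: $256.86
Roth 401(k) contribution: $2,827.97 × 0.06 = $169.68
Total deductions = $162.06 + $240.38 + $60.64 + $72.77 + $21.48 + $14.14 + $256.86 + $169.68 = $998.01
Net pay = $2,827.97 − $998.01 = $1,829.96

$1,829.96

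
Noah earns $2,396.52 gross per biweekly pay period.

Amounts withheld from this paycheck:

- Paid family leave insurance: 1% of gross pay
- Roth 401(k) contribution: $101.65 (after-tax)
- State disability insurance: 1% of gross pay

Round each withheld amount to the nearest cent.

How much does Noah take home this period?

$2,246.93

State disability insurance: $2,396.52 × 0.01 = $23.97
Paid family leave insurance: $2,396.52 × 0.01 = $23.97
Roth 401(k) contribution: $101.65
Total deductions = $23.97 + $23.97 + $101.65 = $149.59
Net pay = $2,396.52 − $149.59 = $2,246.93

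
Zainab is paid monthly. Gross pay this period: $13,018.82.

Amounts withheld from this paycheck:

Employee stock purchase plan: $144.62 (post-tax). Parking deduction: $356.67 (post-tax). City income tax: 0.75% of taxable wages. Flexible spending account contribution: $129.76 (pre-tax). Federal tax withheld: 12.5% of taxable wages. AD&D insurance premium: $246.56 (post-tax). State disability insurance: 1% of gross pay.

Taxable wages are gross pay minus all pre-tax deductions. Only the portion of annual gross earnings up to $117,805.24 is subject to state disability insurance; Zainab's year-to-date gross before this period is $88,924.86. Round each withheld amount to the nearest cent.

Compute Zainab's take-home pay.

Flexible spending account contribution: $129.76
Taxable wages = $13,018.82 − $129.76 = $12,889.06
City income tax: $12,889.06 × 0.0075 = $96.67
Federal tax withheld: $12,889.06 × 0.125 = $1,611.13
State disability insurance: cap not yet reached, full $13,018.82 is subject → $13,018.82 × 0.01 = $130.19
Parking deduction: $356.67
AD&D insurance premium: $246.56
Employee stock purchase plan: $144.62
Total deductions = $129.76 + $96.67 + $1,611.13 + $130.19 + $356.67 + $246.56 + $144.62 = $2,715.60
Net pay = $13,018.82 − $2,715.60 = $10,303.22

$10,303.22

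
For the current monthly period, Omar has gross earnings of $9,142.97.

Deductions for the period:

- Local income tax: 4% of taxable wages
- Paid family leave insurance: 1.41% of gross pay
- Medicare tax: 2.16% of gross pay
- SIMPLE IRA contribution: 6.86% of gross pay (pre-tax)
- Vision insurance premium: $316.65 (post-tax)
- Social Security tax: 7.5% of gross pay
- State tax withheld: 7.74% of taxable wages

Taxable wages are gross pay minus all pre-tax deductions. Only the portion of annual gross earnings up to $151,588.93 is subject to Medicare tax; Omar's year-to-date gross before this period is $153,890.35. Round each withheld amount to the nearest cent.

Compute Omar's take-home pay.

SIMPLE IRA contribution: $9,142.97 × 0.0686 = $627.21
Taxable wages = $9,142.97 − $627.21 = $8,515.76
Local income tax: $8,515.76 × 0.04 = $340.63
State tax withheld: $8,515.76 × 0.0774 = $659.12
Medicare tax: annual cap $151,588.93 already reached (YTD $153,890.35), so $0.00
Social Security tax: $9,142.97 × 0.075 = $685.72
Paid family leave insurance: $9,142.97 × 0.0141 = $128.92
Vision insurance premium: $316.65
Total deductions = $627.21 + $340.63 + $659.12 + $0.00 + $685.72 + $128.92 + $316.65 = $2,758.25
Net pay = $9,142.97 − $2,758.25 = $6,384.72

$6,384.72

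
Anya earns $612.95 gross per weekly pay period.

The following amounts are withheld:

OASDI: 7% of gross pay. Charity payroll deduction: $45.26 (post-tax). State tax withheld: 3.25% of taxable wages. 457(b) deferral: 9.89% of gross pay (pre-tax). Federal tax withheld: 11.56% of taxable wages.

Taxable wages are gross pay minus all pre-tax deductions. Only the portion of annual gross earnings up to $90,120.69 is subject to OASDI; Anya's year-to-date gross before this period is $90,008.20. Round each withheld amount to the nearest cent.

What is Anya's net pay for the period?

457(b) deferral: $612.95 × 0.0989 = $60.62
Taxable wages = $612.95 − $60.62 = $552.33
Federal tax withheld: $552.33 × 0.1156 = $63.85
State tax withheld: $552.33 × 0.0325 = $17.95
OASDI: only $90,120.69 − $90,008.20 = $112.49 of this check is subject → $112.49 × 0.07 = $7.87
Charity payroll deduction: $45.26
Total deductions = $60.62 + $63.85 + $17.95 + $7.87 + $45.26 = $195.55
Net pay = $612.95 − $195.55 = $417.40

$417.40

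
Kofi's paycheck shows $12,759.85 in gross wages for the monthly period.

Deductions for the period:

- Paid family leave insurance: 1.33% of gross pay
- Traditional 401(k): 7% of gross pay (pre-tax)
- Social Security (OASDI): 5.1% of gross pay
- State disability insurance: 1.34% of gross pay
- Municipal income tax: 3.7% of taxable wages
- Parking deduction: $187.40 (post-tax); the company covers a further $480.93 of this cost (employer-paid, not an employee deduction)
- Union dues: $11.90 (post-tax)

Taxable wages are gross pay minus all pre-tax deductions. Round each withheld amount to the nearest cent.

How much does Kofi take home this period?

$10,236.85

Traditional 401(k): $12,759.85 × 0.07 = $893.19
Taxable wages = $12,759.85 − $893.19 = $11,866.66
Municipal income tax: $11,866.66 × 0.037 = $439.07
Social Security (OASDI): $12,759.85 × 0.051 = $650.75
State disability insurance: $12,759.85 × 0.0134 = $170.98
Paid family leave insurance: $12,759.85 × 0.0133 = $169.71
Union dues: $11.90
Parking deduction: $187.40
(Employer's $480.93 toward parking deduction is not withheld from the employee.)
Total deductions = $893.19 + $439.07 + $650.75 + $170.98 + $169.71 + $11.90 + $187.40 = $2,523.00
Net pay = $12,759.85 − $2,523.00 = $10,236.85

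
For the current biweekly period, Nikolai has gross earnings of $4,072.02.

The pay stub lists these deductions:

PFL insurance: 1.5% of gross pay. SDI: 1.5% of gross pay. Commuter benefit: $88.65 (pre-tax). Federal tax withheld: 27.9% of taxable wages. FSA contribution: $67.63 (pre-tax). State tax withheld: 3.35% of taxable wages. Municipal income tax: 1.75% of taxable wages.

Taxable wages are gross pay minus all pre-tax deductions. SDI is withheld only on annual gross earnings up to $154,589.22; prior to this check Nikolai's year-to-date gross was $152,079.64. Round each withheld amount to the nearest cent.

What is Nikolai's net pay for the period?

Commuter benefit: $88.65
FSA contribution: $67.63
Pre-tax total = $88.65 + $67.63 = $156.28
Taxable wages = $4,072.02 − $156.28 = $3,915.74
Municipal income tax: $3,915.74 × 0.0175 = $68.53
State tax withheld: $3,915.74 × 0.0335 = $131.18
Federal tax withheld: $3,915.74 × 0.279 = $1,092.49
SDI: only $154,589.22 − $152,079.64 = $2,509.58 of this check is subject → $2,509.58 × 0.015 = $37.64
PFL insurance: $4,072.02 × 0.015 = $61.08
Total deductions = $88.65 + $67.63 + $68.53 + $131.18 + $1,092.49 + $37.64 + $61.08 = $1,547.20
Net pay = $4,072.02 − $1,547.20 = $2,524.82

$2,524.82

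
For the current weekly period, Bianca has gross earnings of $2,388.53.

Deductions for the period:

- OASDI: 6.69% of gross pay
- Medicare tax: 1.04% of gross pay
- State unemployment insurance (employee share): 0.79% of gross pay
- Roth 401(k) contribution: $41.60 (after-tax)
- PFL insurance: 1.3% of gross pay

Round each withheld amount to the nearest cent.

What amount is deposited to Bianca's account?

$2,112.38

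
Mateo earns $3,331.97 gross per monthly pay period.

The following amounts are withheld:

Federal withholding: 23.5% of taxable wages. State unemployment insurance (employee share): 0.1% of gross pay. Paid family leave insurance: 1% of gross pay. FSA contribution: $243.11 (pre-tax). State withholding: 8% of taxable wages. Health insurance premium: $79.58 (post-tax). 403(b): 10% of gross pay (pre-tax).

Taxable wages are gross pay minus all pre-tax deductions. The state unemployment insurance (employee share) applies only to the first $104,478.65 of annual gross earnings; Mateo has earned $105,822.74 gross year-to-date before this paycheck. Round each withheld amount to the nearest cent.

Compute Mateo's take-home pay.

403(b): $3,331.97 × 0.1 = $333.20
FSA contribution: $243.11
Pre-tax total = $333.20 + $243.11 = $576.31
Taxable wages = $3,331.97 − $576.31 = $2,755.66
State withholding: $2,755.66 × 0.08 = $220.45
Federal withholding: $2,755.66 × 0.235 = $647.58
State unemployment insurance (employee share): annual cap $104,478.65 already reached (YTD $105,822.74), so $0.00
Paid family leave insurance: $3,331.97 × 0.01 = $33.32
Health insurance premium: $79.58
Total deductions = $333.20 + $243.11 + $220.45 + $647.58 + $0.00 + $33.32 + $79.58 = $1,557.24
Net pay = $3,331.97 − $1,557.24 = $1,774.73

$1,774.73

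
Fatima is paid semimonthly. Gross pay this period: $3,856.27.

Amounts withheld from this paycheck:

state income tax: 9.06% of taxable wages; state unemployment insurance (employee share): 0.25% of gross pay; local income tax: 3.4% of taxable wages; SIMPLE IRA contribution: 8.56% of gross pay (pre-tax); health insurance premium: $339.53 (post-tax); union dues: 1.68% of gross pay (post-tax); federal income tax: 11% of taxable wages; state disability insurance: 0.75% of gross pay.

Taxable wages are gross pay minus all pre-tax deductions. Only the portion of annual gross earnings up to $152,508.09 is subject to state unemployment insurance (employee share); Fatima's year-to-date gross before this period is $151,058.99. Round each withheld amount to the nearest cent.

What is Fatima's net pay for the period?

$2,262.07

SIMPLE IRA contribution: $3,856.27 × 0.0856 = $330.10
Taxable wages = $3,856.27 − $330.10 = $3,526.17
State income tax: $3,526.17 × 0.0906 = $319.47
Local income tax: $3,526.17 × 0.034 = $119.89
Federal income tax: $3,526.17 × 0.11 = $387.88
State disability insurance: $3,856.27 × 0.0075 = $28.92
State unemployment insurance (employee share): only $152,508.09 − $151,058.99 = $1,449.10 of this check is subject → $1,449.10 × 0.0025 = $3.62
Health insurance premium: $339.53
Union dues: $3,856.27 × 0.0168 = $64.79
Total deductions = $330.10 + $319.47 + $119.89 + $387.88 + $28.92 + $3.62 + $339.53 + $64.79 = $1,594.20
Net pay = $3,856.27 − $1,594.20 = $2,262.07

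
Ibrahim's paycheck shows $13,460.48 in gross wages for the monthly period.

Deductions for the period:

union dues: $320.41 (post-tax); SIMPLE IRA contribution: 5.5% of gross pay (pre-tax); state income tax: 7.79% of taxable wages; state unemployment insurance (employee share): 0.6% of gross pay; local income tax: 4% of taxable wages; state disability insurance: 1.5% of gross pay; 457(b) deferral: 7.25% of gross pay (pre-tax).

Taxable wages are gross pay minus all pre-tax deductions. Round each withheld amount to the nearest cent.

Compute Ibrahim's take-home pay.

457(b) deferral: $13,460.48 × 0.0725 = $975.88
SIMPLE IRA contribution: $13,460.48 × 0.055 = $740.33
Pre-tax total = $975.88 + $740.33 = $1,716.21
Taxable wages = $13,460.48 − $1,716.21 = $11,744.27
State income tax: $11,744.27 × 0.0779 = $914.88
Local income tax: $11,744.27 × 0.04 = $469.77
State disability insurance: $13,460.48 × 0.015 = $201.91
State unemployment insurance (employee share): $13,460.48 × 0.006 = $80.76
Union dues: $320.41
Total deductions = $975.88 + $740.33 + $914.88 + $469.77 + $201.91 + $80.76 + $320.41 = $3,703.94
Net pay = $13,460.48 − $3,703.94 = $9,756.54

$9,756.54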